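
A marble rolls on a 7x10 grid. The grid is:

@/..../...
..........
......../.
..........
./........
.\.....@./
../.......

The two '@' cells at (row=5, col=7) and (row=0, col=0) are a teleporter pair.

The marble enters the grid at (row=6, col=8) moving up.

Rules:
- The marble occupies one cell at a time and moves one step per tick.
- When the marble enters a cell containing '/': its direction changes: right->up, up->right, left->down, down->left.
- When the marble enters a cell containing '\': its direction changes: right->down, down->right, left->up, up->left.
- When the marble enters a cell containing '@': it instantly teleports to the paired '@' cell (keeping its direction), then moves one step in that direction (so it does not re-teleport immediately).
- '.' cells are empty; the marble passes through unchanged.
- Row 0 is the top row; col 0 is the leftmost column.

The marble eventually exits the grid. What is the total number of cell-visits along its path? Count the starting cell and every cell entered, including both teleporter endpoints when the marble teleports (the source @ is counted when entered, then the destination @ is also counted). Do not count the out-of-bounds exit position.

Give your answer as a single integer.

Step 1: enter (6,8), '.' pass, move up to (5,8)
Step 2: enter (5,8), '.' pass, move up to (4,8)
Step 3: enter (4,8), '.' pass, move up to (3,8)
Step 4: enter (3,8), '.' pass, move up to (2,8)
Step 5: enter (2,8), '/' deflects up->right, move right to (2,9)
Step 6: enter (2,9), '.' pass, move right to (2,10)
Step 7: at (2,10) — EXIT via right edge, pos 2
Path length (cell visits): 6

Answer: 6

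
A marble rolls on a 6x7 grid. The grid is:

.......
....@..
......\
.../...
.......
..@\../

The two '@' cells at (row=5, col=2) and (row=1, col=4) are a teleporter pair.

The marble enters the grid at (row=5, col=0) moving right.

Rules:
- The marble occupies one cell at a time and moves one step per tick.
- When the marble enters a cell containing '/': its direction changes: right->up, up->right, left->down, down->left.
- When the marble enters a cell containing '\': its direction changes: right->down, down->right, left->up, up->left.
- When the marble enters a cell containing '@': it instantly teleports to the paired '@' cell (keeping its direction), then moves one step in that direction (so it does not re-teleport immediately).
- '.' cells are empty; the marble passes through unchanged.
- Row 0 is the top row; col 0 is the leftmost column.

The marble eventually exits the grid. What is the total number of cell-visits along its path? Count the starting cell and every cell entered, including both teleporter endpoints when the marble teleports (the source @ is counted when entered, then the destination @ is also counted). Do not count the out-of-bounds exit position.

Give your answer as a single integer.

Step 1: enter (5,0), '.' pass, move right to (5,1)
Step 2: enter (5,1), '.' pass, move right to (5,2)
Step 3: enter (5,2), '@' teleport (5,2)->(1,4), also enter (1,4), move right to (1,5)
Step 4: enter (1,5), '.' pass, move right to (1,6)
Step 5: enter (1,6), '.' pass, move right to (1,7)
Step 6: at (1,7) — EXIT via right edge, pos 1
Path length (cell visits): 6

Answer: 6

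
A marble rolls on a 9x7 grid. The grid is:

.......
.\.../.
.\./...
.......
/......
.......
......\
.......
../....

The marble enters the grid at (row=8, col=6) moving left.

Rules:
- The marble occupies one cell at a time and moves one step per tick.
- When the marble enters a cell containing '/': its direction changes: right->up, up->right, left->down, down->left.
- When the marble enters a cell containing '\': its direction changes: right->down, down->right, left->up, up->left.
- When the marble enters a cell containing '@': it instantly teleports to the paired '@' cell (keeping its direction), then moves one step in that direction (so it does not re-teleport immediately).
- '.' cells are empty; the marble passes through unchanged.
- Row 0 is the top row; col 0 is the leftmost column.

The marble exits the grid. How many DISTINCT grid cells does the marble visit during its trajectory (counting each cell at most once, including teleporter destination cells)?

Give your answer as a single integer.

Step 1: enter (8,6), '.' pass, move left to (8,5)
Step 2: enter (8,5), '.' pass, move left to (8,4)
Step 3: enter (8,4), '.' pass, move left to (8,3)
Step 4: enter (8,3), '.' pass, move left to (8,2)
Step 5: enter (8,2), '/' deflects left->down, move down to (9,2)
Step 6: at (9,2) — EXIT via bottom edge, pos 2
Distinct cells visited: 5 (path length 5)

Answer: 5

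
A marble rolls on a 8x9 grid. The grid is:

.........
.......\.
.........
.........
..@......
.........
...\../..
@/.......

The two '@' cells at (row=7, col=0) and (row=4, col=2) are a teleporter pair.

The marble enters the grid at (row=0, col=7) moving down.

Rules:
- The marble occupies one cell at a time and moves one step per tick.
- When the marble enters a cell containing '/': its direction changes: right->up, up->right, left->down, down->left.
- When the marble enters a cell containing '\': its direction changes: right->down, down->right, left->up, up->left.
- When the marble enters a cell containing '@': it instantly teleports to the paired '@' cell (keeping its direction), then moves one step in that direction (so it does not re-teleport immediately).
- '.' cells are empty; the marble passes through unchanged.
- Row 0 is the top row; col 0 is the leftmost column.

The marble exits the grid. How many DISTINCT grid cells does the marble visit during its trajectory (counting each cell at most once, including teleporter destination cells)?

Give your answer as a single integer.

Step 1: enter (0,7), '.' pass, move down to (1,7)
Step 2: enter (1,7), '\' deflects down->right, move right to (1,8)
Step 3: enter (1,8), '.' pass, move right to (1,9)
Step 4: at (1,9) — EXIT via right edge, pos 1
Distinct cells visited: 3 (path length 3)

Answer: 3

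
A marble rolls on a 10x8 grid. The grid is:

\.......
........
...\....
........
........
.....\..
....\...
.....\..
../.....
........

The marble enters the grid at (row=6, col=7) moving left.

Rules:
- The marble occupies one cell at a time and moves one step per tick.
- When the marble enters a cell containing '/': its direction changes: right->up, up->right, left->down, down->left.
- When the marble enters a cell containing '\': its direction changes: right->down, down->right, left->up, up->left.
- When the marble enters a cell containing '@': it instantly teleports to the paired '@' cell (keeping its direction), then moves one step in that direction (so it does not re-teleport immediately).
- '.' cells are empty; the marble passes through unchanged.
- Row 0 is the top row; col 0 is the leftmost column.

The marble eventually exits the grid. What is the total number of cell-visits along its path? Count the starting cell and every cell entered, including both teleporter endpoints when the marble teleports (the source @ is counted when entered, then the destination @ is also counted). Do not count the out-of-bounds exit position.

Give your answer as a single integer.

Step 1: enter (6,7), '.' pass, move left to (6,6)
Step 2: enter (6,6), '.' pass, move left to (6,5)
Step 3: enter (6,5), '.' pass, move left to (6,4)
Step 4: enter (6,4), '\' deflects left->up, move up to (5,4)
Step 5: enter (5,4), '.' pass, move up to (4,4)
Step 6: enter (4,4), '.' pass, move up to (3,4)
Step 7: enter (3,4), '.' pass, move up to (2,4)
Step 8: enter (2,4), '.' pass, move up to (1,4)
Step 9: enter (1,4), '.' pass, move up to (0,4)
Step 10: enter (0,4), '.' pass, move up to (-1,4)
Step 11: at (-1,4) — EXIT via top edge, pos 4
Path length (cell visits): 10

Answer: 10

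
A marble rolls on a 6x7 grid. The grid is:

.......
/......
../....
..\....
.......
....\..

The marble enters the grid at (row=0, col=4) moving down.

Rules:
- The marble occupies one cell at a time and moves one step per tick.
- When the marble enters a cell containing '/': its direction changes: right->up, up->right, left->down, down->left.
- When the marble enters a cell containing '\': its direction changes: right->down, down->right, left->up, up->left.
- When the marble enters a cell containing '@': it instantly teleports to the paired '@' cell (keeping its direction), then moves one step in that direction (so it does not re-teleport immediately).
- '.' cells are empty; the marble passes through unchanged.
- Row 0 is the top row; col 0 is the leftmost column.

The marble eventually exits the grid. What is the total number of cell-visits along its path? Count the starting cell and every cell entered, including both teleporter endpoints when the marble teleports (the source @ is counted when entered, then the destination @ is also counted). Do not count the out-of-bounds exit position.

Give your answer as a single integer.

Answer: 8

Derivation:
Step 1: enter (0,4), '.' pass, move down to (1,4)
Step 2: enter (1,4), '.' pass, move down to (2,4)
Step 3: enter (2,4), '.' pass, move down to (3,4)
Step 4: enter (3,4), '.' pass, move down to (4,4)
Step 5: enter (4,4), '.' pass, move down to (5,4)
Step 6: enter (5,4), '\' deflects down->right, move right to (5,5)
Step 7: enter (5,5), '.' pass, move right to (5,6)
Step 8: enter (5,6), '.' pass, move right to (5,7)
Step 9: at (5,7) — EXIT via right edge, pos 5
Path length (cell visits): 8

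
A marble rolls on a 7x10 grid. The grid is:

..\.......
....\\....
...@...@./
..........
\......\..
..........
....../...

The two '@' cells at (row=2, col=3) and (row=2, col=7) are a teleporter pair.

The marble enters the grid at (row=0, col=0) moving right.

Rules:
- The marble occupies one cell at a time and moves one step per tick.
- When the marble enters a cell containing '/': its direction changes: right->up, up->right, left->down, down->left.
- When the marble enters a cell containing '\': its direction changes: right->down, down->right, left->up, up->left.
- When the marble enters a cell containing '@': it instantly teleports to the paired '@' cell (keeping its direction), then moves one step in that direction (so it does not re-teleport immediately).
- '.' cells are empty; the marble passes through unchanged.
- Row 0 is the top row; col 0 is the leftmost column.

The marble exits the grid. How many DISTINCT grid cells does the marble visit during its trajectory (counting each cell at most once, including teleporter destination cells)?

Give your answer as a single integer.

Answer: 9

Derivation:
Step 1: enter (0,0), '.' pass, move right to (0,1)
Step 2: enter (0,1), '.' pass, move right to (0,2)
Step 3: enter (0,2), '\' deflects right->down, move down to (1,2)
Step 4: enter (1,2), '.' pass, move down to (2,2)
Step 5: enter (2,2), '.' pass, move down to (3,2)
Step 6: enter (3,2), '.' pass, move down to (4,2)
Step 7: enter (4,2), '.' pass, move down to (5,2)
Step 8: enter (5,2), '.' pass, move down to (6,2)
Step 9: enter (6,2), '.' pass, move down to (7,2)
Step 10: at (7,2) — EXIT via bottom edge, pos 2
Distinct cells visited: 9 (path length 9)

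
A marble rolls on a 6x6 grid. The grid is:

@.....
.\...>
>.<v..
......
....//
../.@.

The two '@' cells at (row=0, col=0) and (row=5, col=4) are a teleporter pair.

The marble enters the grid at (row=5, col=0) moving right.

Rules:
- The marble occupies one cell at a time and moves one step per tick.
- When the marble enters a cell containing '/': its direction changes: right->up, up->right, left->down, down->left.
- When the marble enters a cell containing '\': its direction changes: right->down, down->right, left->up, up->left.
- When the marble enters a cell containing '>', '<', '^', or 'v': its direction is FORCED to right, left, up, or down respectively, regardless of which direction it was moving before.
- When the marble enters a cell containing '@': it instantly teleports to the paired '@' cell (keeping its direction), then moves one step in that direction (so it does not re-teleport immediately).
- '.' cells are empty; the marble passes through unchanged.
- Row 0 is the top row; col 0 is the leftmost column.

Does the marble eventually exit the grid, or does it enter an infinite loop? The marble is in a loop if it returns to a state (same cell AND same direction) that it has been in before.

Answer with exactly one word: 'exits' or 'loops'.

Step 1: enter (5,0), '.' pass, move right to (5,1)
Step 2: enter (5,1), '.' pass, move right to (5,2)
Step 3: enter (5,2), '/' deflects right->up, move up to (4,2)
Step 4: enter (4,2), '.' pass, move up to (3,2)
Step 5: enter (3,2), '.' pass, move up to (2,2)
Step 6: enter (2,2), '<' forces up->left, move left to (2,1)
Step 7: enter (2,1), '.' pass, move left to (2,0)
Step 8: enter (2,0), '>' forces left->right, move right to (2,1)
Step 9: enter (2,1), '.' pass, move right to (2,2)
Step 10: enter (2,2), '<' forces right->left, move left to (2,1)
Step 11: at (2,1) dir=left — LOOP DETECTED (seen before)

Answer: loops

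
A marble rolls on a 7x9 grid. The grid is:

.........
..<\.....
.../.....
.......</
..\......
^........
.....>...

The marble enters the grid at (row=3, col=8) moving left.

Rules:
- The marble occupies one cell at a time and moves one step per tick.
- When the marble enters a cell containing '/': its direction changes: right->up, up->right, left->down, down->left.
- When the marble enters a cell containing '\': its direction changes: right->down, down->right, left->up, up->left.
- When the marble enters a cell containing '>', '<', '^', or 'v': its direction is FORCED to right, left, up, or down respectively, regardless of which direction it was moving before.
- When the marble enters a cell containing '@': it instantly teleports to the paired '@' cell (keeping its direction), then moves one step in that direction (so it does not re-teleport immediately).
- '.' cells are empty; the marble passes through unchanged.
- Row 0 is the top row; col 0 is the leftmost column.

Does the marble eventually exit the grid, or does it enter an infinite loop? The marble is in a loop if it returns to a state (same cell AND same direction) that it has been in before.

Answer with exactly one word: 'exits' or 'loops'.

Answer: exits

Derivation:
Step 1: enter (3,8), '/' deflects left->down, move down to (4,8)
Step 2: enter (4,8), '.' pass, move down to (5,8)
Step 3: enter (5,8), '.' pass, move down to (6,8)
Step 4: enter (6,8), '.' pass, move down to (7,8)
Step 5: at (7,8) — EXIT via bottom edge, pos 8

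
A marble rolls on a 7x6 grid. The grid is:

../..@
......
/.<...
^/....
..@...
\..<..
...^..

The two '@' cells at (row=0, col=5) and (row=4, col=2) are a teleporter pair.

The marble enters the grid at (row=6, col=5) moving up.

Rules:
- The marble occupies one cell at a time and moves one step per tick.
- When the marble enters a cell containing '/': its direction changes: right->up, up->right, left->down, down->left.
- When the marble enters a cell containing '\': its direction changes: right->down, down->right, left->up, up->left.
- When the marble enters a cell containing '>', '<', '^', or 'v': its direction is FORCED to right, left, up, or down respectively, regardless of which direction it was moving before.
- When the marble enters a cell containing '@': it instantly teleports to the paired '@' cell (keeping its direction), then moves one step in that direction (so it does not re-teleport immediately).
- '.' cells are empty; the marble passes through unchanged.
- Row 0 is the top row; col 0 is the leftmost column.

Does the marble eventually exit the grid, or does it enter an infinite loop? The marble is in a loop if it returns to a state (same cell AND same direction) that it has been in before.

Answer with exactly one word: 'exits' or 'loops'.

Answer: loops

Derivation:
Step 1: enter (6,5), '.' pass, move up to (5,5)
Step 2: enter (5,5), '.' pass, move up to (4,5)
Step 3: enter (4,5), '.' pass, move up to (3,5)
Step 4: enter (3,5), '.' pass, move up to (2,5)
Step 5: enter (2,5), '.' pass, move up to (1,5)
Step 6: enter (1,5), '.' pass, move up to (0,5)
Step 7: enter (0,5), '@' teleport (0,5)->(4,2), also enter (4,2), move up to (3,2)
Step 8: enter (3,2), '.' pass, move up to (2,2)
Step 9: enter (2,2), '<' forces up->left, move left to (2,1)
Step 10: enter (2,1), '.' pass, move left to (2,0)
Step 11: enter (2,0), '/' deflects left->down, move down to (3,0)
Step 12: enter (3,0), '^' forces down->up, move up to (2,0)
Step 13: enter (2,0), '/' deflects up->right, move right to (2,1)
Step 14: enter (2,1), '.' pass, move right to (2,2)
Step 15: enter (2,2), '<' forces right->left, move left to (2,1)
Step 16: at (2,1) dir=left — LOOP DETECTED (seen before)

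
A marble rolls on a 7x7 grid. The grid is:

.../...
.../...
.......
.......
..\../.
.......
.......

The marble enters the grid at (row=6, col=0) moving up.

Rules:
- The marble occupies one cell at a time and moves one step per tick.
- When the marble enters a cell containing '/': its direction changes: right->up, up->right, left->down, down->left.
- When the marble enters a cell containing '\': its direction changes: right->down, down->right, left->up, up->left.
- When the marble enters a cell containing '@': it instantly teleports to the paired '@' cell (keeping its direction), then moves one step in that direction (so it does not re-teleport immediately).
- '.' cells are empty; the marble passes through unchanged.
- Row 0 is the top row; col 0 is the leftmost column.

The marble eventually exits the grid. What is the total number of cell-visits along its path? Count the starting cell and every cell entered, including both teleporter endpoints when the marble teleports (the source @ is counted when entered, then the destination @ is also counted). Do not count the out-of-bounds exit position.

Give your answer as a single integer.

Step 1: enter (6,0), '.' pass, move up to (5,0)
Step 2: enter (5,0), '.' pass, move up to (4,0)
Step 3: enter (4,0), '.' pass, move up to (3,0)
Step 4: enter (3,0), '.' pass, move up to (2,0)
Step 5: enter (2,0), '.' pass, move up to (1,0)
Step 6: enter (1,0), '.' pass, move up to (0,0)
Step 7: enter (0,0), '.' pass, move up to (-1,0)
Step 8: at (-1,0) — EXIT via top edge, pos 0
Path length (cell visits): 7

Answer: 7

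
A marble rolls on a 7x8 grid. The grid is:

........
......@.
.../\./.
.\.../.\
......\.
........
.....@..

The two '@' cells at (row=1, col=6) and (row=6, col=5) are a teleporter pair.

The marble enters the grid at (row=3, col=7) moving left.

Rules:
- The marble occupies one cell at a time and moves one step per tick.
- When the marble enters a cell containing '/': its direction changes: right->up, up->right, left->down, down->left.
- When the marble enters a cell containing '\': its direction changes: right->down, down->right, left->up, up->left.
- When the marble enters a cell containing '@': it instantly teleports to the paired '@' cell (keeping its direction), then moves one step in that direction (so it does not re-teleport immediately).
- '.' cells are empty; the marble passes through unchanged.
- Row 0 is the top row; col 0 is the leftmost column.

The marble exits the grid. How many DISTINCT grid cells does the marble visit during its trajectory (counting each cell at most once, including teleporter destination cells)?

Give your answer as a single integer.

Answer: 4

Derivation:
Step 1: enter (3,7), '\' deflects left->up, move up to (2,7)
Step 2: enter (2,7), '.' pass, move up to (1,7)
Step 3: enter (1,7), '.' pass, move up to (0,7)
Step 4: enter (0,7), '.' pass, move up to (-1,7)
Step 5: at (-1,7) — EXIT via top edge, pos 7
Distinct cells visited: 4 (path length 4)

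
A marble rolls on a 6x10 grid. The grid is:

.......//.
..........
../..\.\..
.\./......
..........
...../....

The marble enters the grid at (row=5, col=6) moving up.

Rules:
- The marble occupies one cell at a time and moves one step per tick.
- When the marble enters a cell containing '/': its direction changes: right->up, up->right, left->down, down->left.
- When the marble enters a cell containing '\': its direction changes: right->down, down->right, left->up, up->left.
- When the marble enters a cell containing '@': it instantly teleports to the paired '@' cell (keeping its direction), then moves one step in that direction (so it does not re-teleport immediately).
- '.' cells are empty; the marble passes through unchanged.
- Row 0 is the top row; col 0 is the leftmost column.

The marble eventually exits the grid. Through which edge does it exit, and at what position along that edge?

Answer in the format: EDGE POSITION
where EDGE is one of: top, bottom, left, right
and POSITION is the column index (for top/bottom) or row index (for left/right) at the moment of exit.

Step 1: enter (5,6), '.' pass, move up to (4,6)
Step 2: enter (4,6), '.' pass, move up to (3,6)
Step 3: enter (3,6), '.' pass, move up to (2,6)
Step 4: enter (2,6), '.' pass, move up to (1,6)
Step 5: enter (1,6), '.' pass, move up to (0,6)
Step 6: enter (0,6), '.' pass, move up to (-1,6)
Step 7: at (-1,6) — EXIT via top edge, pos 6

Answer: top 6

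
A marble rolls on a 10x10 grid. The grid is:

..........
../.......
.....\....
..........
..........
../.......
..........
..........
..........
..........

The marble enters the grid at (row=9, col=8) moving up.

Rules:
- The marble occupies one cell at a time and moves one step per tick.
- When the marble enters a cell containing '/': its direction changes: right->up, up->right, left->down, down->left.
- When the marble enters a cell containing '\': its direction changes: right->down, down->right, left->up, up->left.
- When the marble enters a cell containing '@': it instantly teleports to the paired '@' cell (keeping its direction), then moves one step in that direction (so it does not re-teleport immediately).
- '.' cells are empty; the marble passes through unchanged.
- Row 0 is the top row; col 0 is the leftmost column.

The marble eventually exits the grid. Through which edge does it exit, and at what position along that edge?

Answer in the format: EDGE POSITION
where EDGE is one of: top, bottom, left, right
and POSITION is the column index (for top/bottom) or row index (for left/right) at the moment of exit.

Step 1: enter (9,8), '.' pass, move up to (8,8)
Step 2: enter (8,8), '.' pass, move up to (7,8)
Step 3: enter (7,8), '.' pass, move up to (6,8)
Step 4: enter (6,8), '.' pass, move up to (5,8)
Step 5: enter (5,8), '.' pass, move up to (4,8)
Step 6: enter (4,8), '.' pass, move up to (3,8)
Step 7: enter (3,8), '.' pass, move up to (2,8)
Step 8: enter (2,8), '.' pass, move up to (1,8)
Step 9: enter (1,8), '.' pass, move up to (0,8)
Step 10: enter (0,8), '.' pass, move up to (-1,8)
Step 11: at (-1,8) — EXIT via top edge, pos 8

Answer: top 8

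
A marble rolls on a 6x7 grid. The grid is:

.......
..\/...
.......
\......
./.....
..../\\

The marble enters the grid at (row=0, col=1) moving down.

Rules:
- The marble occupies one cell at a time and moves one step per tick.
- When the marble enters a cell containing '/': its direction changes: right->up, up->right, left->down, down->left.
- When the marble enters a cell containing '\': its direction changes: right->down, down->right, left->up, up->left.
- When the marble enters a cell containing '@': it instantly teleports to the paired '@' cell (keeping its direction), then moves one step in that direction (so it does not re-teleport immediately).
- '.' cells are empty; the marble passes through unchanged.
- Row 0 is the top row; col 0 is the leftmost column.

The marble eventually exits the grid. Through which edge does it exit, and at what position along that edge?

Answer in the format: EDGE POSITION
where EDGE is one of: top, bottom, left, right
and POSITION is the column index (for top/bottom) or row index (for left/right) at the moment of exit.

Answer: left 4

Derivation:
Step 1: enter (0,1), '.' pass, move down to (1,1)
Step 2: enter (1,1), '.' pass, move down to (2,1)
Step 3: enter (2,1), '.' pass, move down to (3,1)
Step 4: enter (3,1), '.' pass, move down to (4,1)
Step 5: enter (4,1), '/' deflects down->left, move left to (4,0)
Step 6: enter (4,0), '.' pass, move left to (4,-1)
Step 7: at (4,-1) — EXIT via left edge, pos 4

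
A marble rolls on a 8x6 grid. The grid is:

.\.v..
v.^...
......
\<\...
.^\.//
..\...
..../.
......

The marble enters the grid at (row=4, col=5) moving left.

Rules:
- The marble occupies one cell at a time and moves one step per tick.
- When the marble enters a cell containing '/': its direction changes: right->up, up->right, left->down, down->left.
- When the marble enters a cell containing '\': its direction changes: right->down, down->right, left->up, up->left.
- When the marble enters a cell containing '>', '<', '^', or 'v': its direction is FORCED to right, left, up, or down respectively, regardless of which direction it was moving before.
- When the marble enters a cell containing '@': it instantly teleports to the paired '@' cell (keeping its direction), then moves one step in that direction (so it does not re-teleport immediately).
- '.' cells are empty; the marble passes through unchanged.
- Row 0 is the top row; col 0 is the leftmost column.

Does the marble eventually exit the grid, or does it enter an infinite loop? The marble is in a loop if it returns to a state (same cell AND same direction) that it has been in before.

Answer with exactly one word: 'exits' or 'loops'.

Step 1: enter (4,5), '/' deflects left->down, move down to (5,5)
Step 2: enter (5,5), '.' pass, move down to (6,5)
Step 3: enter (6,5), '.' pass, move down to (7,5)
Step 4: enter (7,5), '.' pass, move down to (8,5)
Step 5: at (8,5) — EXIT via bottom edge, pos 5

Answer: exits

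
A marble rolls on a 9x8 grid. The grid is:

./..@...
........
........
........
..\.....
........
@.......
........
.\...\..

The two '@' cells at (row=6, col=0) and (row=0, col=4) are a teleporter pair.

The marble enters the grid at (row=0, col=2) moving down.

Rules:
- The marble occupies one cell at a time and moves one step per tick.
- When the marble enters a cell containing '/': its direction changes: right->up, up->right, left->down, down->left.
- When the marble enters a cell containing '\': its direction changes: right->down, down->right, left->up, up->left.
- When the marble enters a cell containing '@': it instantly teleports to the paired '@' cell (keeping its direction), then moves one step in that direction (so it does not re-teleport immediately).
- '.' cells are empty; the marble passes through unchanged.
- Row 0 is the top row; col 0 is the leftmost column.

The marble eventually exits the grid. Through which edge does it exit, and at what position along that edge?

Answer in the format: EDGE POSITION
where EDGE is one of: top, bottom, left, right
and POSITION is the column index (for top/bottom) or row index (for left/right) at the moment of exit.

Step 1: enter (0,2), '.' pass, move down to (1,2)
Step 2: enter (1,2), '.' pass, move down to (2,2)
Step 3: enter (2,2), '.' pass, move down to (3,2)
Step 4: enter (3,2), '.' pass, move down to (4,2)
Step 5: enter (4,2), '\' deflects down->right, move right to (4,3)
Step 6: enter (4,3), '.' pass, move right to (4,4)
Step 7: enter (4,4), '.' pass, move right to (4,5)
Step 8: enter (4,5), '.' pass, move right to (4,6)
Step 9: enter (4,6), '.' pass, move right to (4,7)
Step 10: enter (4,7), '.' pass, move right to (4,8)
Step 11: at (4,8) — EXIT via right edge, pos 4

Answer: right 4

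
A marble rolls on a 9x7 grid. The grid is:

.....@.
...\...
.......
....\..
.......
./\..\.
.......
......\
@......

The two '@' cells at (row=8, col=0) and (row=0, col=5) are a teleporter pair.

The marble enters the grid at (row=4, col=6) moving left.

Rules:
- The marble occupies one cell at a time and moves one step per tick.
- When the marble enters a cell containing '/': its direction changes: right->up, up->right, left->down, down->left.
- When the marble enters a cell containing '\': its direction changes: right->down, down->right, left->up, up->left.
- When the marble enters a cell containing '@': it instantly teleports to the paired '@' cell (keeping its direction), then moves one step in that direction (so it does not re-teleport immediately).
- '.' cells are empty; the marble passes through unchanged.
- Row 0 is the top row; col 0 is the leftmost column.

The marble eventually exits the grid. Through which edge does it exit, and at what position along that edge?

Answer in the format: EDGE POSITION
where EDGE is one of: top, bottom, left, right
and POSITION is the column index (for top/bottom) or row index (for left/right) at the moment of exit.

Step 1: enter (4,6), '.' pass, move left to (4,5)
Step 2: enter (4,5), '.' pass, move left to (4,4)
Step 3: enter (4,4), '.' pass, move left to (4,3)
Step 4: enter (4,3), '.' pass, move left to (4,2)
Step 5: enter (4,2), '.' pass, move left to (4,1)
Step 6: enter (4,1), '.' pass, move left to (4,0)
Step 7: enter (4,0), '.' pass, move left to (4,-1)
Step 8: at (4,-1) — EXIT via left edge, pos 4

Answer: left 4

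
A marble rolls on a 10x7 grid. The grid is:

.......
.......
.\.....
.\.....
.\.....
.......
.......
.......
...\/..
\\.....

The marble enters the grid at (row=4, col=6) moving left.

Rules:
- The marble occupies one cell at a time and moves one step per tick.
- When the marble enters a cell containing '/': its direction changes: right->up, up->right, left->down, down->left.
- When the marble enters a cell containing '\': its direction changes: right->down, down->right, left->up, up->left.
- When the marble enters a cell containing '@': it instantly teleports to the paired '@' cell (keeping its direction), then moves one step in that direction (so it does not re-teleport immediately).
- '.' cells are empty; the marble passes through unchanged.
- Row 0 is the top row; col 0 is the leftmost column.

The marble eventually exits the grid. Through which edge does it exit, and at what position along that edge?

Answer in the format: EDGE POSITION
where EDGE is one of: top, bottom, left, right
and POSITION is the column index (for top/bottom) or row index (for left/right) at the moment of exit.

Step 1: enter (4,6), '.' pass, move left to (4,5)
Step 2: enter (4,5), '.' pass, move left to (4,4)
Step 3: enter (4,4), '.' pass, move left to (4,3)
Step 4: enter (4,3), '.' pass, move left to (4,2)
Step 5: enter (4,2), '.' pass, move left to (4,1)
Step 6: enter (4,1), '\' deflects left->up, move up to (3,1)
Step 7: enter (3,1), '\' deflects up->left, move left to (3,0)
Step 8: enter (3,0), '.' pass, move left to (3,-1)
Step 9: at (3,-1) — EXIT via left edge, pos 3

Answer: left 3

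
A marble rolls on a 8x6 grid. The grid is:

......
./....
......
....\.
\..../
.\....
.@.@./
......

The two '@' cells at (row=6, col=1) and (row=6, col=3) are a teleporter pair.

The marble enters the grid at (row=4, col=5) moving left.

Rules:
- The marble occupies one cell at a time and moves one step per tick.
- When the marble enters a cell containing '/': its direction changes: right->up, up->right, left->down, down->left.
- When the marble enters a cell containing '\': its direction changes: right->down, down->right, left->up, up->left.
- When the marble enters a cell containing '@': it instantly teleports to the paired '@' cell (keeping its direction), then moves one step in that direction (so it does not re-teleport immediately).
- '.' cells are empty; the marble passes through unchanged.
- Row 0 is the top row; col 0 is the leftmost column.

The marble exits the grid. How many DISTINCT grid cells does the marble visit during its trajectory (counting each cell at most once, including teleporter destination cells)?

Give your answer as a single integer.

Answer: 7

Derivation:
Step 1: enter (4,5), '/' deflects left->down, move down to (5,5)
Step 2: enter (5,5), '.' pass, move down to (6,5)
Step 3: enter (6,5), '/' deflects down->left, move left to (6,4)
Step 4: enter (6,4), '.' pass, move left to (6,3)
Step 5: enter (6,3), '@' teleport (6,3)->(6,1), also enter (6,1), move left to (6,0)
Step 6: enter (6,0), '.' pass, move left to (6,-1)
Step 7: at (6,-1) — EXIT via left edge, pos 6
Distinct cells visited: 7 (path length 7)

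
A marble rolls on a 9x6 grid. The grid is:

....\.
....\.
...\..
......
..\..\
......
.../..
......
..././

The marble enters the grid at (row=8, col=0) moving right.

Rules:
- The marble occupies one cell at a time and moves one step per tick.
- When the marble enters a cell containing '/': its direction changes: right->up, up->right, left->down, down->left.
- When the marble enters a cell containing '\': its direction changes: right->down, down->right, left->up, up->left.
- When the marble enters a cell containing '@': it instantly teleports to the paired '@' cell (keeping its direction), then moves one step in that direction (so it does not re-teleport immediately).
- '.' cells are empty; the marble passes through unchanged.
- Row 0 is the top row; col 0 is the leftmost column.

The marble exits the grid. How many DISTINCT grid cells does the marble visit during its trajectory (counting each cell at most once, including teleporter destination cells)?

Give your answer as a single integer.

Step 1: enter (8,0), '.' pass, move right to (8,1)
Step 2: enter (8,1), '.' pass, move right to (8,2)
Step 3: enter (8,2), '.' pass, move right to (8,3)
Step 4: enter (8,3), '/' deflects right->up, move up to (7,3)
Step 5: enter (7,3), '.' pass, move up to (6,3)
Step 6: enter (6,3), '/' deflects up->right, move right to (6,4)
Step 7: enter (6,4), '.' pass, move right to (6,5)
Step 8: enter (6,5), '.' pass, move right to (6,6)
Step 9: at (6,6) — EXIT via right edge, pos 6
Distinct cells visited: 8 (path length 8)

Answer: 8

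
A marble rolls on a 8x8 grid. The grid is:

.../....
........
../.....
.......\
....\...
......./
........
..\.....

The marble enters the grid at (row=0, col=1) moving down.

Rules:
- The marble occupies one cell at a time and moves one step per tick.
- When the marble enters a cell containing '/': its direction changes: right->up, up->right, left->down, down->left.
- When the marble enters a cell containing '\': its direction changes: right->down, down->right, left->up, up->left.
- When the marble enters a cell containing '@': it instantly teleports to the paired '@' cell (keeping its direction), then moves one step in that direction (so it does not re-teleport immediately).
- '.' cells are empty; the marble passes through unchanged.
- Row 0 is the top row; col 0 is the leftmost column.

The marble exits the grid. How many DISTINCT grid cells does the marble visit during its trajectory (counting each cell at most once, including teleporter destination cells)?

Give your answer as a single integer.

Step 1: enter (0,1), '.' pass, move down to (1,1)
Step 2: enter (1,1), '.' pass, move down to (2,1)
Step 3: enter (2,1), '.' pass, move down to (3,1)
Step 4: enter (3,1), '.' pass, move down to (4,1)
Step 5: enter (4,1), '.' pass, move down to (5,1)
Step 6: enter (5,1), '.' pass, move down to (6,1)
Step 7: enter (6,1), '.' pass, move down to (7,1)
Step 8: enter (7,1), '.' pass, move down to (8,1)
Step 9: at (8,1) — EXIT via bottom edge, pos 1
Distinct cells visited: 8 (path length 8)

Answer: 8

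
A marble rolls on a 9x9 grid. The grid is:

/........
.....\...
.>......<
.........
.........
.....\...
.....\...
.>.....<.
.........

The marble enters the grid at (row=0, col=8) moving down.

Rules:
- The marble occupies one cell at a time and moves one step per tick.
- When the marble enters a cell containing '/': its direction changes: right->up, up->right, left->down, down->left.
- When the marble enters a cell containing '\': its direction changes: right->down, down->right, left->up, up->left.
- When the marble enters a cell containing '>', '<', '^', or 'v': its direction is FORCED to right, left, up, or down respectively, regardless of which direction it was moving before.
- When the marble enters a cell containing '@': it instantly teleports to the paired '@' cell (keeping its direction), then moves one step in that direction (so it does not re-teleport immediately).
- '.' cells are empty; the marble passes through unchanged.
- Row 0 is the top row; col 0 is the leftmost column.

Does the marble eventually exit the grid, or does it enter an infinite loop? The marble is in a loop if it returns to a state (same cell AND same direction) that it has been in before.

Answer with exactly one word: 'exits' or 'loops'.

Step 1: enter (0,8), '.' pass, move down to (1,8)
Step 2: enter (1,8), '.' pass, move down to (2,8)
Step 3: enter (2,8), '<' forces down->left, move left to (2,7)
Step 4: enter (2,7), '.' pass, move left to (2,6)
Step 5: enter (2,6), '.' pass, move left to (2,5)
Step 6: enter (2,5), '.' pass, move left to (2,4)
Step 7: enter (2,4), '.' pass, move left to (2,3)
Step 8: enter (2,3), '.' pass, move left to (2,2)
Step 9: enter (2,2), '.' pass, move left to (2,1)
Step 10: enter (2,1), '>' forces left->right, move right to (2,2)
Step 11: enter (2,2), '.' pass, move right to (2,3)
Step 12: enter (2,3), '.' pass, move right to (2,4)
Step 13: enter (2,4), '.' pass, move right to (2,5)
Step 14: enter (2,5), '.' pass, move right to (2,6)
Step 15: enter (2,6), '.' pass, move right to (2,7)
Step 16: enter (2,7), '.' pass, move right to (2,8)
Step 17: enter (2,8), '<' forces right->left, move left to (2,7)
Step 18: at (2,7) dir=left — LOOP DETECTED (seen before)

Answer: loops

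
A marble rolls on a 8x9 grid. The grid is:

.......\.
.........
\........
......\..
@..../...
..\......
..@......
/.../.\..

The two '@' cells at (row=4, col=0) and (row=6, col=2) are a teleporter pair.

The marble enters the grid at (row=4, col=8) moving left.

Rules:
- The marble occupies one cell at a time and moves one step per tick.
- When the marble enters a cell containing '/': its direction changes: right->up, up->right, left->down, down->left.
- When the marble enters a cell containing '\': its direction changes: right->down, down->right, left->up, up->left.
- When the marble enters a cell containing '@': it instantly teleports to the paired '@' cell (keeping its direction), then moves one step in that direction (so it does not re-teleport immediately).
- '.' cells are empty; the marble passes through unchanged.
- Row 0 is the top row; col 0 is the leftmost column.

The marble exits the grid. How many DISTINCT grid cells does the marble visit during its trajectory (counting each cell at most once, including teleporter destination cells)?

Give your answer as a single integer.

Answer: 7

Derivation:
Step 1: enter (4,8), '.' pass, move left to (4,7)
Step 2: enter (4,7), '.' pass, move left to (4,6)
Step 3: enter (4,6), '.' pass, move left to (4,5)
Step 4: enter (4,5), '/' deflects left->down, move down to (5,5)
Step 5: enter (5,5), '.' pass, move down to (6,5)
Step 6: enter (6,5), '.' pass, move down to (7,5)
Step 7: enter (7,5), '.' pass, move down to (8,5)
Step 8: at (8,5) — EXIT via bottom edge, pos 5
Distinct cells visited: 7 (path length 7)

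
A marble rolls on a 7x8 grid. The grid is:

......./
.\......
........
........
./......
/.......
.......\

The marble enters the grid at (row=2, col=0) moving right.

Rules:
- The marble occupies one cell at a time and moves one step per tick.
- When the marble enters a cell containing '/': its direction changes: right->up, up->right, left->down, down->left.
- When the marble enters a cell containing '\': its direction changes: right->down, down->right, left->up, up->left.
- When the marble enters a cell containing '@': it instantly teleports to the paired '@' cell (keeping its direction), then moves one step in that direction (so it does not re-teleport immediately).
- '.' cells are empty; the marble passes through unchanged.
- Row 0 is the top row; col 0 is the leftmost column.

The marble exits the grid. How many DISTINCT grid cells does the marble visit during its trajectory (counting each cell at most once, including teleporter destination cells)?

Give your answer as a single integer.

Answer: 8

Derivation:
Step 1: enter (2,0), '.' pass, move right to (2,1)
Step 2: enter (2,1), '.' pass, move right to (2,2)
Step 3: enter (2,2), '.' pass, move right to (2,3)
Step 4: enter (2,3), '.' pass, move right to (2,4)
Step 5: enter (2,4), '.' pass, move right to (2,5)
Step 6: enter (2,5), '.' pass, move right to (2,6)
Step 7: enter (2,6), '.' pass, move right to (2,7)
Step 8: enter (2,7), '.' pass, move right to (2,8)
Step 9: at (2,8) — EXIT via right edge, pos 2
Distinct cells visited: 8 (path length 8)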